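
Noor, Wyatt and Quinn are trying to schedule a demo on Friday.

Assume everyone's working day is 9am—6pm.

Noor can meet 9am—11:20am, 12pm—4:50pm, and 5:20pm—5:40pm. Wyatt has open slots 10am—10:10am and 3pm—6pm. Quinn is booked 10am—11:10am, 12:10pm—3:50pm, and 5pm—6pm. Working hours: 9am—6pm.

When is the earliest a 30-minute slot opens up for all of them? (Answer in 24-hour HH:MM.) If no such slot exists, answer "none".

Quinn free within 09:00–18:00: 09:00–10:00, 11:10–12:10, 15:50–17:00.
Noor ∩ Wyatt: 10:00–10:10, 15:00–16:50, 17:20–17:40.
Noor ∩ Wyatt ∩ Quinn: 15:50–16:50.
Windows ≥ 30 min: 15:50–16:50.
Earliest such window starts at 15:50.

15:50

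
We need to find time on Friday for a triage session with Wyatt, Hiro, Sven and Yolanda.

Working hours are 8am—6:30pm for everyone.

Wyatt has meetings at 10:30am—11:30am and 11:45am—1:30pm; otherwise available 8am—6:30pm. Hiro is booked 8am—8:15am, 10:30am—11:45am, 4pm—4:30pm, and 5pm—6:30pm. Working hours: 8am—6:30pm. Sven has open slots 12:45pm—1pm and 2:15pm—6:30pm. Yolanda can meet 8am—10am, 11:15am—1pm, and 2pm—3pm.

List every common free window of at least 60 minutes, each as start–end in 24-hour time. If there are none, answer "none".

none

Wyatt free within 08:00–18:30: 08:00–10:30, 11:30–11:45, 13:30–18:30.
Hiro free within 08:00–18:30: 08:15–10:30, 11:45–16:00, 16:30–17:00.
Wyatt ∩ Hiro: 08:15–10:30, 13:30–16:00, 16:30–17:00.
Wyatt ∩ Hiro ∩ Sven: 14:15–16:00, 16:30–17:00.
Wyatt ∩ Hiro ∩ Sven ∩ Yolanda: 14:15–15:00.
Windows ≥ 60 min: (none).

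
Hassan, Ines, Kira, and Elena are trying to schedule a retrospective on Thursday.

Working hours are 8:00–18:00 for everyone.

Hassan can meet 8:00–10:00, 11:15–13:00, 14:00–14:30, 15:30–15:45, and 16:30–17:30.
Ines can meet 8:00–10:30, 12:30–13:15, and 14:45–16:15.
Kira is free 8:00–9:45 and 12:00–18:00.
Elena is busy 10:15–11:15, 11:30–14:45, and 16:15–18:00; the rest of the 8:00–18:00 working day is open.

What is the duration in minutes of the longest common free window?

Elena free within 08:00–18:00: 08:00–10:15, 11:15–11:30, 14:45–16:15.
Hassan ∩ Ines: 08:00–10:00, 12:30–13:00, 15:30–15:45.
Hassan ∩ Ines ∩ Kira: 08:00–09:45, 12:30–13:00, 15:30–15:45.
Hassan ∩ Ines ∩ Kira ∩ Elena: 08:00–09:45, 15:30–15:45.
Common window lengths: 105, 15 min; longest is 105.

105 minutes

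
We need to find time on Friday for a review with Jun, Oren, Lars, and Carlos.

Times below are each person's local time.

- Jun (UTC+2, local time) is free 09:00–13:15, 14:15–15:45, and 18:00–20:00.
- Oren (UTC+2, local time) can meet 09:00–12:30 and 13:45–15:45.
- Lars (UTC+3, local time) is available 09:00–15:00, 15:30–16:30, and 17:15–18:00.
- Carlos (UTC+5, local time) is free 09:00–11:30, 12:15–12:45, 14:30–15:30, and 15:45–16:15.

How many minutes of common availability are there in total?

90 minutes

Jun → UTC: 07:00–11:15, 12:15–13:45, 16:00–18:00.
Oren → UTC: 07:00–10:30, 11:45–13:45.
Lars → UTC: 06:00–12:00, 12:30–13:30, 14:15–15:00.
Carlos → UTC: 04:00–06:30, 07:15–07:45, 09:30–10:30, 10:45–11:15.
Jun ∩ Oren: 07:00–10:30, 12:15–13:45.
Jun ∩ Oren ∩ Lars: 07:00–10:30, 12:30–13:30.
Jun ∩ Oren ∩ Lars ∩ Carlos: 07:15–07:45, 09:30–10:30.
Total common minutes: 30 + 60 = 90.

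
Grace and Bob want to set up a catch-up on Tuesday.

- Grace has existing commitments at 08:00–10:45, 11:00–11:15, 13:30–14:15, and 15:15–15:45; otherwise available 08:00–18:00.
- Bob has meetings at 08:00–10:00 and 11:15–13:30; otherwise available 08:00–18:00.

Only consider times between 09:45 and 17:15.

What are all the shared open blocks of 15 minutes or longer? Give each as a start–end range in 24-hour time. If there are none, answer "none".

Grace free within 08:00–18:00: 10:45–11:00, 11:15–13:30, 14:15–15:15, 15:45–18:00.
Bob free within 08:00–18:00: 10:00–11:15, 13:30–18:00.
Grace ∩ Bob: 10:45–11:00, 14:15–15:15, 15:45–18:00.
Restricted to 09:45–17:15: 10:45–11:00, 14:15–15:15, 15:45–17:15.
Windows ≥ 15 min: 10:45–11:00, 14:15–15:15, 15:45–17:15.

10:45–11:00, 14:15–15:15, 15:45–17:15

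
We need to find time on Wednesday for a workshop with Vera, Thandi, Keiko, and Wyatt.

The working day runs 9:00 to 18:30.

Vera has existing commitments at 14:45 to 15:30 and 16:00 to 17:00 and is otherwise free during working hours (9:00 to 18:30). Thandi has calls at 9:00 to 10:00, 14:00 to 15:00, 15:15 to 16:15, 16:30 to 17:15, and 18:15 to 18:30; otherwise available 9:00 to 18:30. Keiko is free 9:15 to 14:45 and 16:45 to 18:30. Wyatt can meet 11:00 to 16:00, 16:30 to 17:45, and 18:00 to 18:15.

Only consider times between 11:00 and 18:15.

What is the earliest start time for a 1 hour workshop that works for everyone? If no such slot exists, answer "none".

Vera free within 09:00–18:30: 09:00–14:45, 15:30–16:00, 17:00–18:30.
Thandi free within 09:00–18:30: 10:00–14:00, 15:00–15:15, 16:15–16:30, 17:15–18:15.
Vera ∩ Thandi: 10:00–14:00, 17:15–18:15.
Vera ∩ Thandi ∩ Keiko: 10:00–14:00, 17:15–18:15.
Vera ∩ Thandi ∩ Keiko ∩ Wyatt: 11:00–14:00, 17:15–17:45, 18:00–18:15.
Restricted to 11:00–18:15: 11:00–14:00, 17:15–17:45, 18:00–18:15.
Windows ≥ 60 min: 11:00–14:00.
Earliest such window starts at 11:00.

11:00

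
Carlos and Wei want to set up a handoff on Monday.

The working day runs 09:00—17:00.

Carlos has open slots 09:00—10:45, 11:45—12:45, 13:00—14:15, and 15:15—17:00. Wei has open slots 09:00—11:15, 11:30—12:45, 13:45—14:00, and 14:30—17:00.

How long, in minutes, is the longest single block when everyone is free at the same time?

105 minutes

Carlos ∩ Wei: 09:00–10:45, 11:45–12:45, 13:45–14:00, 15:15–17:00.
Common window lengths: 105, 60, 15, 105 min; longest is 105.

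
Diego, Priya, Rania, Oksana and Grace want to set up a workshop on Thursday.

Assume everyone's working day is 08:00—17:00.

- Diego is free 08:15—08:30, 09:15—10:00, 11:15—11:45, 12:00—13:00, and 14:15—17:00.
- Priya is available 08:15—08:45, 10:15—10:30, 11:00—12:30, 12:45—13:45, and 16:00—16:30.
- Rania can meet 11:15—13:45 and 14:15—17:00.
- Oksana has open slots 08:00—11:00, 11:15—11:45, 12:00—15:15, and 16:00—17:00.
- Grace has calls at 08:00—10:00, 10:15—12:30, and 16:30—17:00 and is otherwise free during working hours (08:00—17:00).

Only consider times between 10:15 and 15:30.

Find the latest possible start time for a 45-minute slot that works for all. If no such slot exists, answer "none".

none

Grace free within 08:00–17:00: 10:00–10:15, 12:30–16:30.
Diego ∩ Priya: 08:15–08:30, 11:15–11:45, 12:00–12:30, 12:45–13:00, 16:00–16:30.
Diego ∩ Priya ∩ Rania: 11:15–11:45, 12:00–12:30, 12:45–13:00, 16:00–16:30.
Diego ∩ Priya ∩ Rania ∩ Oksana: 11:15–11:45, 12:00–12:30, 12:45–13:00, 16:00–16:30.
Diego ∩ Priya ∩ Rania ∩ Oksana ∩ Grace: 12:45–13:00, 16:00–16:30.
Restricted to 10:15–15:30: 12:45–13:00.
Windows ≥ 45 min: (none).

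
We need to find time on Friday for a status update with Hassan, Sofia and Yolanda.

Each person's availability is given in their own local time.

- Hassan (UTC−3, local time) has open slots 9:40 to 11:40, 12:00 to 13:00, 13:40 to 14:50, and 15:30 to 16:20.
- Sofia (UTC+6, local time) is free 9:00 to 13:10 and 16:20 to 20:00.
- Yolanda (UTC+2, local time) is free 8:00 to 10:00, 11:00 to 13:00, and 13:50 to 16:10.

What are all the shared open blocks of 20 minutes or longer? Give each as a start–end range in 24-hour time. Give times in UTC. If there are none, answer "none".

12:40–14:00

Hassan → UTC: 12:40–14:40, 15:00–16:00, 16:40–17:50, 18:30–19:20.
Sofia → UTC: 03:00–07:10, 10:20–14:00.
Yolanda → UTC: 06:00–08:00, 09:00–11:00, 11:50–14:10.
Hassan ∩ Sofia: 12:40–14:00.
Hassan ∩ Sofia ∩ Yolanda: 12:40–14:00.
Windows ≥ 20 min: 12:40–14:00.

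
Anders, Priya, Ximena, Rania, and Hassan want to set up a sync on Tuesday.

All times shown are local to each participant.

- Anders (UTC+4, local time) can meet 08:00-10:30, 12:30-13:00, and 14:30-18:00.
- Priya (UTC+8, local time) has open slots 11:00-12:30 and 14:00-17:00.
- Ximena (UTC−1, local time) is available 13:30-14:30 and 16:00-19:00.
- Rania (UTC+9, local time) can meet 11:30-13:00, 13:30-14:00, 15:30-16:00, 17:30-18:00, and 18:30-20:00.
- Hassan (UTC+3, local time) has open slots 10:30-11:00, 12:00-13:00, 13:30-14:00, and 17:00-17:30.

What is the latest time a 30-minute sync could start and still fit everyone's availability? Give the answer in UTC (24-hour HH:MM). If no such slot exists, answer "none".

none

Anders → UTC: 04:00–06:30, 08:30–09:00, 10:30–14:00.
Priya → UTC: 03:00–04:30, 06:00–09:00.
Ximena → UTC: 14:30–15:30, 17:00–20:00.
Rania → UTC: 02:30–04:00, 04:30–05:00, 06:30–07:00, 08:30–09:00, 09:30–11:00.
Hassan → UTC: 07:30–08:00, 09:00–10:00, 10:30–11:00, 14:00–14:30.
Anders ∩ Priya: 04:00–04:30, 06:00–06:30, 08:30–09:00.
Anders ∩ Priya ∩ Ximena: (none).
Anders ∩ Priya ∩ Ximena ∩ Rania: (none).
Anders ∩ Priya ∩ Ximena ∩ Rania ∩ Hassan: (none).
Windows ≥ 30 min: (none).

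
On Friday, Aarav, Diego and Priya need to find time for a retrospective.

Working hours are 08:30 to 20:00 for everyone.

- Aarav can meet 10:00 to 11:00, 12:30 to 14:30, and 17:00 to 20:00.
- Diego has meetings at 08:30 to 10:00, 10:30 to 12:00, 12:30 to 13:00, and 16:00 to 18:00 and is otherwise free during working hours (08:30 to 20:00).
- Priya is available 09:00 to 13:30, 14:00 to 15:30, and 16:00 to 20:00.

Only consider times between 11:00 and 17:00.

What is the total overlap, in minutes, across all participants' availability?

Diego free within 08:30–20:00: 10:00–10:30, 12:00–12:30, 13:00–16:00, 18:00–20:00.
Aarav ∩ Diego: 10:00–10:30, 13:00–14:30, 18:00–20:00.
Aarav ∩ Diego ∩ Priya: 10:00–10:30, 13:00–13:30, 14:00–14:30, 18:00–20:00.
Restricted to 11:00–17:00: 13:00–13:30, 14:00–14:30.
Total common minutes: 30 + 30 = 60.

60 minutes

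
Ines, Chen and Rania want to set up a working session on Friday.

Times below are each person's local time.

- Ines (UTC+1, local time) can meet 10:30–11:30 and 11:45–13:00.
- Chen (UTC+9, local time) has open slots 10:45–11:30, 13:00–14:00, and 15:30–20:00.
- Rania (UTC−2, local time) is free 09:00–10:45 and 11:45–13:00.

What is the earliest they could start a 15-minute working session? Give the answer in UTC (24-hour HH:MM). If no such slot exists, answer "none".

none

Ines → UTC: 09:30–10:30, 10:45–12:00.
Chen → UTC: 01:45–02:30, 04:00–05:00, 06:30–11:00.
Rania → UTC: 11:00–12:45, 13:45–15:00.
Ines ∩ Chen: 09:30–10:30, 10:45–11:00.
Ines ∩ Chen ∩ Rania: (none).
Windows ≥ 15 min: (none).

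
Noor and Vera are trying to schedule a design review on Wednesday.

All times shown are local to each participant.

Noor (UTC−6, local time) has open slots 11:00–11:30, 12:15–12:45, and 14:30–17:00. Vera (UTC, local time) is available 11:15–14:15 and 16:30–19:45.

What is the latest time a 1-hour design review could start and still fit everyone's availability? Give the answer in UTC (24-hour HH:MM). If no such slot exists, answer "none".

none

Noor → UTC: 17:00–17:30, 18:15–18:45, 20:30–23:00.
Vera → UTC: 11:15–14:15, 16:30–19:45.
Noor ∩ Vera: 17:00–17:30, 18:15–18:45.
Windows ≥ 60 min: (none).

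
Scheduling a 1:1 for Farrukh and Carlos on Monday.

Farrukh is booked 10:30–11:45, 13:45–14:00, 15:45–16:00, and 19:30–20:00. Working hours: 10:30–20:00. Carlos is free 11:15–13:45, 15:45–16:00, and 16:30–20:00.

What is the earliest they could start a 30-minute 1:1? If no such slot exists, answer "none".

11:45

Farrukh free within 10:30–20:00: 11:45–13:45, 14:00–15:45, 16:00–19:30.
Farrukh ∩ Carlos: 11:45–13:45, 16:30–19:30.
Windows ≥ 30 min: 11:45–13:45, 16:30–19:30.
Earliest such window starts at 11:45.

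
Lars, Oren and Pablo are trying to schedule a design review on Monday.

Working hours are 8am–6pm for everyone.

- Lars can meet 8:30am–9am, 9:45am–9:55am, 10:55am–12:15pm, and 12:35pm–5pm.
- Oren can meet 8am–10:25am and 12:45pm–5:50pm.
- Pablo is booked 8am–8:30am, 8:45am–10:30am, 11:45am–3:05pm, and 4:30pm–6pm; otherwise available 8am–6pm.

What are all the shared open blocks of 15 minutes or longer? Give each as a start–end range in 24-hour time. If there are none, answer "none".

Pablo free within 08:00–18:00: 08:30–08:45, 10:30–11:45, 15:05–16:30.
Lars ∩ Oren: 08:30–09:00, 09:45–09:55, 12:45–17:00.
Lars ∩ Oren ∩ Pablo: 08:30–08:45, 15:05–16:30.
Windows ≥ 15 min: 08:30–08:45, 15:05–16:30.

08:30–08:45, 15:05–16:30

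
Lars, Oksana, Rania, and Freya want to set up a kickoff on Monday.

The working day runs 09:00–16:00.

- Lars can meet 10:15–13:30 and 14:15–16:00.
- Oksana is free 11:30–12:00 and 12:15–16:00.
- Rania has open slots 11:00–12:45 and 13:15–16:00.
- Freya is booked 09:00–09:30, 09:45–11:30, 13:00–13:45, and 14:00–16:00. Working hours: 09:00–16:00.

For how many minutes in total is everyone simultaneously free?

Freya free within 09:00–16:00: 09:30–09:45, 11:30–13:00, 13:45–14:00.
Lars ∩ Oksana: 11:30–12:00, 12:15–13:30, 14:15–16:00.
Lars ∩ Oksana ∩ Rania: 11:30–12:00, 12:15–12:45, 13:15–13:30, 14:15–16:00.
Lars ∩ Oksana ∩ Rania ∩ Freya: 11:30–12:00, 12:15–12:45.
Total common minutes: 30 + 30 = 60.

60 minutes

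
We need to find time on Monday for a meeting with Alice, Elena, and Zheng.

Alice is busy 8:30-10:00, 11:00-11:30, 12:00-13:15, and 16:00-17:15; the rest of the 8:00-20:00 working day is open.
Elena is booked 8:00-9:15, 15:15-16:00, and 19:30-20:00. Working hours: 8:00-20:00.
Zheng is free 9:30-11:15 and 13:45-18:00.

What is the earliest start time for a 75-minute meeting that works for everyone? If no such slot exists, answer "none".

Alice free within 08:00–20:00: 08:00–08:30, 10:00–11:00, 11:30–12:00, 13:15–16:00, 17:15–20:00.
Elena free within 08:00–20:00: 09:15–15:15, 16:00–19:30.
Alice ∩ Elena: 10:00–11:00, 11:30–12:00, 13:15–15:15, 17:15–19:30.
Alice ∩ Elena ∩ Zheng: 10:00–11:00, 13:45–15:15, 17:15–18:00.
Windows ≥ 75 min: 13:45–15:15.
Earliest such window starts at 13:45.

13:45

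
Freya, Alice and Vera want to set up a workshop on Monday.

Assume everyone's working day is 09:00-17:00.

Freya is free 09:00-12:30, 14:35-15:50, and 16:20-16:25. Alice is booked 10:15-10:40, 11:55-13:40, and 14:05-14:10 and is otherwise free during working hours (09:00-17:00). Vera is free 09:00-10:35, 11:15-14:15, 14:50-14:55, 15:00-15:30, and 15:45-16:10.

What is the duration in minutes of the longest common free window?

75 minutes

Alice free within 09:00–17:00: 09:00–10:15, 10:40–11:55, 13:40–14:05, 14:10–17:00.
Freya ∩ Alice: 09:00–10:15, 10:40–11:55, 14:35–15:50, 16:20–16:25.
Freya ∩ Alice ∩ Vera: 09:00–10:15, 11:15–11:55, 14:50–14:55, 15:00–15:30, 15:45–15:50.
Common window lengths: 75, 40, 5, 30, 5 min; longest is 75.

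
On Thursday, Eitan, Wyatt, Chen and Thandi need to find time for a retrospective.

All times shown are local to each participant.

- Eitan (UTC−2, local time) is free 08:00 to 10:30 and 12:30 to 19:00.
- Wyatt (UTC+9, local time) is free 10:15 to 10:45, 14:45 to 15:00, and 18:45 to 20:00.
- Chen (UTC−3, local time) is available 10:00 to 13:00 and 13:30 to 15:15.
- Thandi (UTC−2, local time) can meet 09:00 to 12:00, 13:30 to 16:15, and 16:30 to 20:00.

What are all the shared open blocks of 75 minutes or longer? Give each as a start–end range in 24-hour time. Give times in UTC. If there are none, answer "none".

Eitan → UTC: 10:00–12:30, 14:30–21:00.
Wyatt → UTC: 01:15–01:45, 05:45–06:00, 09:45–11:00.
Chen → UTC: 13:00–16:00, 16:30–18:15.
Thandi → UTC: 11:00–14:00, 15:30–18:15, 18:30–22:00.
Eitan ∩ Wyatt: 10:00–11:00.
Eitan ∩ Wyatt ∩ Chen: (none).
Eitan ∩ Wyatt ∩ Chen ∩ Thandi: (none).
Windows ≥ 75 min: (none).

none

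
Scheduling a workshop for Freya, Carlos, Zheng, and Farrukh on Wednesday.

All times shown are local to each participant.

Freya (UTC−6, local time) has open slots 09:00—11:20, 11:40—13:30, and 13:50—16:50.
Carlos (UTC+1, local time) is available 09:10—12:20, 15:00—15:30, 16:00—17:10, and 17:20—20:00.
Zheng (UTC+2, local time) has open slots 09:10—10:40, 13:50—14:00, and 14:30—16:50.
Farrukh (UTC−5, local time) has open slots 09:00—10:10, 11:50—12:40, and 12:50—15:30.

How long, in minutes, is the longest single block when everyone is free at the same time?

Freya → UTC: 15:00–17:20, 17:40–19:30, 19:50–22:50.
Carlos → UTC: 08:10–11:20, 14:00–14:30, 15:00–16:10, 16:20–19:00.
Zheng → UTC: 07:10–08:40, 11:50–12:00, 12:30–14:50.
Farrukh → UTC: 14:00–15:10, 16:50–17:40, 17:50–20:30.
Freya ∩ Carlos: 15:00–16:10, 16:20–17:20, 17:40–19:00.
Freya ∩ Carlos ∩ Zheng: (none).
Freya ∩ Carlos ∩ Zheng ∩ Farrukh: (none).
No common window.

0 minutes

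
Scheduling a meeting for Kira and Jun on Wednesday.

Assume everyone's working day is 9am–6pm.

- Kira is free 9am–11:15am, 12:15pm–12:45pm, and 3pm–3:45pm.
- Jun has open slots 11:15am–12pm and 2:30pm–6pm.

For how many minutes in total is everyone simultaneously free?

Kira ∩ Jun: 15:00–15:45.
Total common minutes: 45.

45 minutes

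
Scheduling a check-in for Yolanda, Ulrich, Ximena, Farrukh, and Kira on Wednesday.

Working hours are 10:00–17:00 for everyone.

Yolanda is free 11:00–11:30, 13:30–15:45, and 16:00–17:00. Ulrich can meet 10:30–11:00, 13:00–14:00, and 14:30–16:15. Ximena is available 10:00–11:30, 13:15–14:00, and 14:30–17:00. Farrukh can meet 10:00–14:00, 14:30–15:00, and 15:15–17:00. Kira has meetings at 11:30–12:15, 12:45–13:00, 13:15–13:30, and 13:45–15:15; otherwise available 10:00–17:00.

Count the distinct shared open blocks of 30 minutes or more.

1

Kira free within 10:00–17:00: 10:00–11:30, 12:15–12:45, 13:00–13:15, 13:30–13:45, 15:15–17:00.
Yolanda ∩ Ulrich: 13:30–14:00, 14:30–15:45, 16:00–16:15.
Yolanda ∩ Ulrich ∩ Ximena: 13:30–14:00, 14:30–15:45, 16:00–16:15.
Yolanda ∩ Ulrich ∩ Ximena ∩ Farrukh: 13:30–14:00, 14:30–15:00, 15:15–15:45, 16:00–16:15.
Yolanda ∩ Ulrich ∩ Ximena ∩ Farrukh ∩ Kira: 13:30–13:45, 15:15–15:45, 16:00–16:15.
Windows ≥ 30 min: 15:15–15:45.
That's 1 window.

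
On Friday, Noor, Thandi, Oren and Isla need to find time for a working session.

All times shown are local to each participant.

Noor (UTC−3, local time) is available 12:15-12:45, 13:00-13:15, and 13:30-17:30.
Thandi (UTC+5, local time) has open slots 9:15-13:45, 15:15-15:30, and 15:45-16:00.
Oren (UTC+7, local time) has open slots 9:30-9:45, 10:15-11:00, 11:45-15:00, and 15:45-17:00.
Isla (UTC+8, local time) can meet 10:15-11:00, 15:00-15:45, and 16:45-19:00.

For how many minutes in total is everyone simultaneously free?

Noor → UTC: 15:15–15:45, 16:00–16:15, 16:30–20:30.
Thandi → UTC: 04:15–08:45, 10:15–10:30, 10:45–11:00.
Oren → UTC: 02:30–02:45, 03:15–04:00, 04:45–08:00, 08:45–10:00.
Isla → UTC: 02:15–03:00, 07:00–07:45, 08:45–11:00.
Noor ∩ Thandi: (none).
Noor ∩ Thandi ∩ Oren: (none).
Noor ∩ Thandi ∩ Oren ∩ Isla: (none).
Total common minutes: 0.

0 minutes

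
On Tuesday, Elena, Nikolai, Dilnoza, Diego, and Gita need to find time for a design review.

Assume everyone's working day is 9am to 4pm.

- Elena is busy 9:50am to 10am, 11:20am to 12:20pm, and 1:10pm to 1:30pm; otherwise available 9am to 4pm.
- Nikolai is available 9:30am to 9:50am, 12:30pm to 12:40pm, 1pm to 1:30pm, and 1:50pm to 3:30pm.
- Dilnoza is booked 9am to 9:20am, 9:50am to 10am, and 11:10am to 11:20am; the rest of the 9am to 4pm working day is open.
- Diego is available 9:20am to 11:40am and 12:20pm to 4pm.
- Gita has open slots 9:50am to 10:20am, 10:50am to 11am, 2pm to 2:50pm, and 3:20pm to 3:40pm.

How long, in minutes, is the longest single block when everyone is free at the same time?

50 minutes

Elena free within 09:00–16:00: 09:00–09:50, 10:00–11:20, 12:20–13:10, 13:30–16:00.
Dilnoza free within 09:00–16:00: 09:20–09:50, 10:00–11:10, 11:20–16:00.
Elena ∩ Nikolai: 09:30–09:50, 12:30–12:40, 13:00–13:10, 13:50–15:30.
Elena ∩ Nikolai ∩ Dilnoza: 09:30–09:50, 12:30–12:40, 13:00–13:10, 13:50–15:30.
Elena ∩ Nikolai ∩ Dilnoza ∩ Diego: 09:30–09:50, 12:30–12:40, 13:00–13:10, 13:50–15:30.
Elena ∩ Nikolai ∩ Dilnoza ∩ Diego ∩ Gita: 14:00–14:50, 15:20–15:30.
Common window lengths: 50, 10 min; longest is 50.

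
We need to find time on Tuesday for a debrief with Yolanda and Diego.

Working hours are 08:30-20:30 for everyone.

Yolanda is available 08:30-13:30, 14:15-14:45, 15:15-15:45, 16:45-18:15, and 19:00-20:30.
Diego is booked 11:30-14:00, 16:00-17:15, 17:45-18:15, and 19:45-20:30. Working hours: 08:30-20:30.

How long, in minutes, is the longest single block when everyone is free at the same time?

Diego free within 08:30–20:30: 08:30–11:30, 14:00–16:00, 17:15–17:45, 18:15–19:45.
Yolanda ∩ Diego: 08:30–11:30, 14:15–14:45, 15:15–15:45, 17:15–17:45, 19:00–19:45.
Common window lengths: 180, 30, 30, 30, 45 min; longest is 180.

180 minutes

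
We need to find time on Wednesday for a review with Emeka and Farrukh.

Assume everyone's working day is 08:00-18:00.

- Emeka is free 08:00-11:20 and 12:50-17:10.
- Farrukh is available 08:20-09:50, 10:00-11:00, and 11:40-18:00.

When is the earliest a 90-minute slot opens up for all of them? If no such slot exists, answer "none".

Emeka ∩ Farrukh: 08:20–09:50, 10:00–11:00, 12:50–17:10.
Windows ≥ 90 min: 08:20–09:50, 12:50–17:10.
Earliest such window starts at 08:20.

08:20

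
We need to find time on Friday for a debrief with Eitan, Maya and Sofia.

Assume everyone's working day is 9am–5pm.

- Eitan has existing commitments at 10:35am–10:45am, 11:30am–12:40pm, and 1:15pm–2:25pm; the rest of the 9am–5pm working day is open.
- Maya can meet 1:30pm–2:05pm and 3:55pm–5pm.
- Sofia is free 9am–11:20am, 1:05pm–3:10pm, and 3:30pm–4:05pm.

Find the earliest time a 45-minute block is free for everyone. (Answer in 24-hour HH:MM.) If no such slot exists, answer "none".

Eitan free within 09:00–17:00: 09:00–10:35, 10:45–11:30, 12:40–13:15, 14:25–17:00.
Eitan ∩ Maya: 15:55–17:00.
Eitan ∩ Maya ∩ Sofia: 15:55–16:05.
Windows ≥ 45 min: (none).

none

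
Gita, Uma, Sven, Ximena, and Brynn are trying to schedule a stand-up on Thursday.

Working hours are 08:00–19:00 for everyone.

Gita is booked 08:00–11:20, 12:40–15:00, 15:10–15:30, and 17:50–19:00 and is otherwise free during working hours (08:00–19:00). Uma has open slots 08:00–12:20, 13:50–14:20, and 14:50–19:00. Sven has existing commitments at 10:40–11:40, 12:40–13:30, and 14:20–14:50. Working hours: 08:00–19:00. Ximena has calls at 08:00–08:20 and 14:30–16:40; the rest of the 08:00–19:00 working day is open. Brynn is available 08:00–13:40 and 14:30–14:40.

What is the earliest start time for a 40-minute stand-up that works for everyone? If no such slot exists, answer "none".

Gita free within 08:00–19:00: 11:20–12:40, 15:00–15:10, 15:30–17:50.
Sven free within 08:00–19:00: 08:00–10:40, 11:40–12:40, 13:30–14:20, 14:50–19:00.
Ximena free within 08:00–19:00: 08:20–14:30, 16:40–19:00.
Gita ∩ Uma: 11:20–12:20, 15:00–15:10, 15:30–17:50.
Gita ∩ Uma ∩ Sven: 11:40–12:20, 15:00–15:10, 15:30–17:50.
Gita ∩ Uma ∩ Sven ∩ Ximena: 11:40–12:20, 16:40–17:50.
Gita ∩ Uma ∩ Sven ∩ Ximena ∩ Brynn: 11:40–12:20.
Windows ≥ 40 min: 11:40–12:20.
Earliest such window starts at 11:40.

11:40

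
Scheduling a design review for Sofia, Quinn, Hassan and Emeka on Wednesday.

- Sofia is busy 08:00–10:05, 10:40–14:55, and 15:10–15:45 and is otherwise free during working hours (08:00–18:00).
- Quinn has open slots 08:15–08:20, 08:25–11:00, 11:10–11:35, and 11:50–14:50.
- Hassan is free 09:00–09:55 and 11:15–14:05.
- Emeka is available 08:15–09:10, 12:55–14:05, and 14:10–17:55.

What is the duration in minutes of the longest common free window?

0 minutes

Sofia free within 08:00–18:00: 10:05–10:40, 14:55–15:10, 15:45–18:00.
Sofia ∩ Quinn: 10:05–10:40.
Sofia ∩ Quinn ∩ Hassan: (none).
Sofia ∩ Quinn ∩ Hassan ∩ Emeka: (none).
No common window.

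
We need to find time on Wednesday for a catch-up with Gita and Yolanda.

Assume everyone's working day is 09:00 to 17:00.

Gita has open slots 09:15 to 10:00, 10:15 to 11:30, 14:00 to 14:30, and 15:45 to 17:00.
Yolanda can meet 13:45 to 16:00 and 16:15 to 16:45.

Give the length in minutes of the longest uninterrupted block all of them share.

Gita ∩ Yolanda: 14:00–14:30, 15:45–16:00, 16:15–16:45.
Common window lengths: 30, 15, 30 min; longest is 30.

30 minutes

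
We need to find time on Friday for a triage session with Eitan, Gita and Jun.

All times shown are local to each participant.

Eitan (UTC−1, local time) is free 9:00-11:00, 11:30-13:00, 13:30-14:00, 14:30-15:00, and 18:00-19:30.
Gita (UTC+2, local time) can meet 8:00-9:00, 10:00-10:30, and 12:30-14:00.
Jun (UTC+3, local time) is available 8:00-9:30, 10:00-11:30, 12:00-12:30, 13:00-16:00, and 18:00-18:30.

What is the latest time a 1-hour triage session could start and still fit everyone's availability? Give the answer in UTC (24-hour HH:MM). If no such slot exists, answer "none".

11:00

Eitan → UTC: 10:00–12:00, 12:30–14:00, 14:30–15:00, 15:30–16:00, 19:00–20:30.
Gita → UTC: 06:00–07:00, 08:00–08:30, 10:30–12:00.
Jun → UTC: 05:00–06:30, 07:00–08:30, 09:00–09:30, 10:00–13:00, 15:00–15:30.
Eitan ∩ Gita: 10:30–12:00.
Eitan ∩ Gita ∩ Jun: 10:30–12:00.
Windows ≥ 60 min: 10:30–12:00.
Latest start in the last window 10:30–12:00 is 12:00 − 60 min = 11:00.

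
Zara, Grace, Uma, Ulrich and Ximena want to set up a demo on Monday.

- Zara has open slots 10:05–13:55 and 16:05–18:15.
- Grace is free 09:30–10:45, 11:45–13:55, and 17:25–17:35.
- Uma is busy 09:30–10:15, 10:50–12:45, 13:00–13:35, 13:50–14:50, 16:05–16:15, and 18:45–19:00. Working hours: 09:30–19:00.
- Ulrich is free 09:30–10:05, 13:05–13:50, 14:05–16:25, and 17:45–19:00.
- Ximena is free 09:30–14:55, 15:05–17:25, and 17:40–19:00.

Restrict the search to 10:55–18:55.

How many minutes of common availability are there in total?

15 minutes

Uma free within 09:30–19:00: 10:15–10:50, 12:45–13:00, 13:35–13:50, 14:50–16:05, 16:15–18:45.
Zara ∩ Grace: 10:05–10:45, 11:45–13:55, 17:25–17:35.
Zara ∩ Grace ∩ Uma: 10:15–10:45, 12:45–13:00, 13:35–13:50, 17:25–17:35.
Zara ∩ Grace ∩ Uma ∩ Ulrich: 13:35–13:50.
Zara ∩ Grace ∩ Uma ∩ Ulrich ∩ Ximena: 13:35–13:50.
Restricted to 10:55–18:55: 13:35–13:50.
Total common minutes: 15.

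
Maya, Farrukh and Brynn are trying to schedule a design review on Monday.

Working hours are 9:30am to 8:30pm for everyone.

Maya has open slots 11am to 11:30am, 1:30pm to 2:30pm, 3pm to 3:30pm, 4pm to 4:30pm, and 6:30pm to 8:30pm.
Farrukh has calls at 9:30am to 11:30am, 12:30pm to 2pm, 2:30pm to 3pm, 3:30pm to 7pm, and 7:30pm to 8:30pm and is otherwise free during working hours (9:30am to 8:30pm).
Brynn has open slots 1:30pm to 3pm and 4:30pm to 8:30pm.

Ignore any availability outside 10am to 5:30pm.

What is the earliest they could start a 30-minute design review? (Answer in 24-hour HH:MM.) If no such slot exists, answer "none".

14:00

Farrukh free within 09:30–20:30: 11:30–12:30, 14:00–14:30, 15:00–15:30, 19:00–19:30.
Maya ∩ Farrukh: 14:00–14:30, 15:00–15:30, 19:00–19:30.
Maya ∩ Farrukh ∩ Brynn: 14:00–14:30, 19:00–19:30.
Restricted to 10:00–17:30: 14:00–14:30.
Windows ≥ 30 min: 14:00–14:30.
Earliest such window starts at 14:00.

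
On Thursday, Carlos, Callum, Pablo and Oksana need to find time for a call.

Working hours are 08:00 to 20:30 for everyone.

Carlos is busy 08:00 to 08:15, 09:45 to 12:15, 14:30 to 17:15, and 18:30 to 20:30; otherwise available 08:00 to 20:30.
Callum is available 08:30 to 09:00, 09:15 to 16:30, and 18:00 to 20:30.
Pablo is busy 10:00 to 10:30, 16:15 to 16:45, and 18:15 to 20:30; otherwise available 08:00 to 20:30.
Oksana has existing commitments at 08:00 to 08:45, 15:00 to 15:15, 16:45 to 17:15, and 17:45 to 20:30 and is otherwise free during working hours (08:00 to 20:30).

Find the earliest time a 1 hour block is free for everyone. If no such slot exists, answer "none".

12:15

Carlos free within 08:00–20:30: 08:15–09:45, 12:15–14:30, 17:15–18:30.
Pablo free within 08:00–20:30: 08:00–10:00, 10:30–16:15, 16:45–18:15.
Oksana free within 08:00–20:30: 08:45–15:00, 15:15–16:45, 17:15–17:45.
Carlos ∩ Callum: 08:30–09:00, 09:15–09:45, 12:15–14:30, 18:00–18:30.
Carlos ∩ Callum ∩ Pablo: 08:30–09:00, 09:15–09:45, 12:15–14:30, 18:00–18:15.
Carlos ∩ Callum ∩ Pablo ∩ Oksana: 08:45–09:00, 09:15–09:45, 12:15–14:30.
Windows ≥ 60 min: 12:15–14:30.
Earliest such window starts at 12:15.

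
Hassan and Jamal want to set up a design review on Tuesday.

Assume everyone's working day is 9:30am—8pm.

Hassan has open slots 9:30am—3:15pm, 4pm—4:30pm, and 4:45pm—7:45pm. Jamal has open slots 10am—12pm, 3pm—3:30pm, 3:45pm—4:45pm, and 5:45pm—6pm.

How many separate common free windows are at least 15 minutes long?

4

Hassan ∩ Jamal: 10:00–12:00, 15:00–15:15, 16:00–16:30, 17:45–18:00.
Windows ≥ 15 min: 10:00–12:00, 15:00–15:15, 16:00–16:30, 17:45–18:00.
That's 4 windows.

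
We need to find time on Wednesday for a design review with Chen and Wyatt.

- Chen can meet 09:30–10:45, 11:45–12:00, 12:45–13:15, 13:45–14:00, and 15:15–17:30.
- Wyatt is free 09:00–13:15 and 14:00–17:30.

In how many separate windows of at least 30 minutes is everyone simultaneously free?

3

Chen ∩ Wyatt: 09:30–10:45, 11:45–12:00, 12:45–13:15, 15:15–17:30.
Windows ≥ 30 min: 09:30–10:45, 12:45–13:15, 15:15–17:30.
That's 3 windows.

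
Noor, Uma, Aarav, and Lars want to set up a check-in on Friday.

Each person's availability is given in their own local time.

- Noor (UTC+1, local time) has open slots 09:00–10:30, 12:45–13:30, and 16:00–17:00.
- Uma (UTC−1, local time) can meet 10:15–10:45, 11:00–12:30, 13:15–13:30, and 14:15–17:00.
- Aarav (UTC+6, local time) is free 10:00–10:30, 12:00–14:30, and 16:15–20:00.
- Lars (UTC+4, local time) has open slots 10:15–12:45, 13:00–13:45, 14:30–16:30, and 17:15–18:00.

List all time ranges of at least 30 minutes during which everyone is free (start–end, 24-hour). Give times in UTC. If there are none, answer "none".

Noor → UTC: 08:00–09:30, 11:45–12:30, 15:00–16:00.
Uma → UTC: 11:15–11:45, 12:00–13:30, 14:15–14:30, 15:15–18:00.
Aarav → UTC: 04:00–04:30, 06:00–08:30, 10:15–14:00.
Lars → UTC: 06:15–08:45, 09:00–09:45, 10:30–12:30, 13:15–14:00.
Noor ∩ Uma: 12:00–12:30, 15:15–16:00.
Noor ∩ Uma ∩ Aarav: 12:00–12:30.
Noor ∩ Uma ∩ Aarav ∩ Lars: 12:00–12:30.
Windows ≥ 30 min: 12:00–12:30.

12:00–12:30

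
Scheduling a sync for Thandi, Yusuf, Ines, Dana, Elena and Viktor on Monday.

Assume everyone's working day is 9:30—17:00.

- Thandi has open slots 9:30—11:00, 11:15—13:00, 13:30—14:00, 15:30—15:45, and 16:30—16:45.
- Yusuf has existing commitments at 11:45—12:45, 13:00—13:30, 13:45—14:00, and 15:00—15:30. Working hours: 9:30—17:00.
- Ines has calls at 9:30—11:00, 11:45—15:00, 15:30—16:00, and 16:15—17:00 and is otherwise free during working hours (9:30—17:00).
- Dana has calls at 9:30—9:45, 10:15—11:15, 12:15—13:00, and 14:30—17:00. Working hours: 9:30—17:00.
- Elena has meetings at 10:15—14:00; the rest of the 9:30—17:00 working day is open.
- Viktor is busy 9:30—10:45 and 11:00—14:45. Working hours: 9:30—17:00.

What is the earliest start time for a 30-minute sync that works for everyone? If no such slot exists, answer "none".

Yusuf free within 09:30–17:00: 09:30–11:45, 12:45–13:00, 13:30–13:45, 14:00–15:00, 15:30–17:00.
Ines free within 09:30–17:00: 11:00–11:45, 15:00–15:30, 16:00–16:15.
Dana free within 09:30–17:00: 09:45–10:15, 11:15–12:15, 13:00–14:30.
Elena free within 09:30–17:00: 09:30–10:15, 14:00–17:00.
Viktor free within 09:30–17:00: 10:45–11:00, 14:45–17:00.
Thandi ∩ Yusuf: 09:30–11:00, 11:15–11:45, 12:45–13:00, 13:30–13:45, 15:30–15:45, 16:30–16:45.
Thandi ∩ Yusuf ∩ Ines: 11:15–11:45.
Thandi ∩ Yusuf ∩ Ines ∩ Dana: 11:15–11:45.
Thandi ∩ Yusuf ∩ Ines ∩ Dana ∩ Elena: (none).
Thandi ∩ Yusuf ∩ Ines ∩ Dana ∩ Elena ∩ Viktor: (none).
Windows ≥ 30 min: (none).

none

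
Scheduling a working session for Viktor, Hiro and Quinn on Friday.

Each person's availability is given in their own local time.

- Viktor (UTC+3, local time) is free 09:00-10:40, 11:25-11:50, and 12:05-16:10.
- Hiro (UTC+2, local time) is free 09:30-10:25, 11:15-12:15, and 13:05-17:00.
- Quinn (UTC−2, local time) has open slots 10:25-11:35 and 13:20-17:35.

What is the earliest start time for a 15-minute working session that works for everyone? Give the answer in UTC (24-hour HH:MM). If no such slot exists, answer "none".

12:25

Viktor → UTC: 06:00–07:40, 08:25–08:50, 09:05–13:10.
Hiro → UTC: 07:30–08:25, 09:15–10:15, 11:05–15:00.
Quinn → UTC: 12:25–13:35, 15:20–19:35.
Viktor ∩ Hiro: 07:30–07:40, 09:15–10:15, 11:05–13:10.
Viktor ∩ Hiro ∩ Quinn: 12:25–13:10.
Windows ≥ 15 min: 12:25–13:10.
Earliest such window starts at 12:25.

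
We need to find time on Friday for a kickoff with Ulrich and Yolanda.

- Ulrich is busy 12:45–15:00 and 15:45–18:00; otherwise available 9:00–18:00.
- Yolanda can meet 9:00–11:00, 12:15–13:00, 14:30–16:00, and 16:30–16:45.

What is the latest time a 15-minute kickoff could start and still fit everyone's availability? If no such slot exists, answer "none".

15:30

Ulrich free within 09:00–18:00: 09:00–12:45, 15:00–15:45.
Ulrich ∩ Yolanda: 09:00–11:00, 12:15–12:45, 15:00–15:45.
Windows ≥ 15 min: 09:00–11:00, 12:15–12:45, 15:00–15:45.
Latest start in the last window 15:00–15:45 is 15:45 − 15 min = 15:30.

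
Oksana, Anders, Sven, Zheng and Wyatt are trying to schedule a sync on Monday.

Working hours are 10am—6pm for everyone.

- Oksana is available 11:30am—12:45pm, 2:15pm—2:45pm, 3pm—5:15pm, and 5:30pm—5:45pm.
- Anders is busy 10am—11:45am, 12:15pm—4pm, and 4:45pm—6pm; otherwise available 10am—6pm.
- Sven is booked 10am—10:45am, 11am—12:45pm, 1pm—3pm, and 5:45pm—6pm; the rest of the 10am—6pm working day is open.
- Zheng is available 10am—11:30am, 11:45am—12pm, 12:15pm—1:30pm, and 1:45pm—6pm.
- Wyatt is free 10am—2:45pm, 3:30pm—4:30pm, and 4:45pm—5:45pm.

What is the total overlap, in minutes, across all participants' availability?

Anders free within 10:00–18:00: 11:45–12:15, 16:00–16:45.
Sven free within 10:00–18:00: 10:45–11:00, 12:45–13:00, 15:00–17:45.
Oksana ∩ Anders: 11:45–12:15, 16:00–16:45.
Oksana ∩ Anders ∩ Sven: 16:00–16:45.
Oksana ∩ Anders ∩ Sven ∩ Zheng: 16:00–16:45.
Oksana ∩ Anders ∩ Sven ∩ Zheng ∩ Wyatt: 16:00–16:30.
Total common minutes: 30.

30 minutes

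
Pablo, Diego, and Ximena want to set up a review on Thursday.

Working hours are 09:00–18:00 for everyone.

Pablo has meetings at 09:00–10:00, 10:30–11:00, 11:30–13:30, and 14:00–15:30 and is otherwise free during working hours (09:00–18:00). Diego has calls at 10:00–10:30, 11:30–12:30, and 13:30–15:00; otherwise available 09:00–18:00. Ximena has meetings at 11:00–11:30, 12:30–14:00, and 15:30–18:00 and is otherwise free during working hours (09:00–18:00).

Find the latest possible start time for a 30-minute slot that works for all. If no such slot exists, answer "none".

none

Pablo free within 09:00–18:00: 10:00–10:30, 11:00–11:30, 13:30–14:00, 15:30–18:00.
Diego free within 09:00–18:00: 09:00–10:00, 10:30–11:30, 12:30–13:30, 15:00–18:00.
Ximena free within 09:00–18:00: 09:00–11:00, 11:30–12:30, 14:00–15:30.
Pablo ∩ Diego: 11:00–11:30, 15:30–18:00.
Pablo ∩ Diego ∩ Ximena: (none).
Windows ≥ 30 min: (none).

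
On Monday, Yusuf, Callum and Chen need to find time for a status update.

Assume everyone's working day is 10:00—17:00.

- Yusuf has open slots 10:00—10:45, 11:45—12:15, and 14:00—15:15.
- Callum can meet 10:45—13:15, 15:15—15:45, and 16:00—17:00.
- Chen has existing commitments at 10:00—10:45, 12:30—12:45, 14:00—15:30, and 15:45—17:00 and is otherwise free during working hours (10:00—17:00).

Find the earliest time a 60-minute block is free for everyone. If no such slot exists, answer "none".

none

Chen free within 10:00–17:00: 10:45–12:30, 12:45–14:00, 15:30–15:45.
Yusuf ∩ Callum: 11:45–12:15.
Yusuf ∩ Callum ∩ Chen: 11:45–12:15.
Windows ≥ 60 min: (none).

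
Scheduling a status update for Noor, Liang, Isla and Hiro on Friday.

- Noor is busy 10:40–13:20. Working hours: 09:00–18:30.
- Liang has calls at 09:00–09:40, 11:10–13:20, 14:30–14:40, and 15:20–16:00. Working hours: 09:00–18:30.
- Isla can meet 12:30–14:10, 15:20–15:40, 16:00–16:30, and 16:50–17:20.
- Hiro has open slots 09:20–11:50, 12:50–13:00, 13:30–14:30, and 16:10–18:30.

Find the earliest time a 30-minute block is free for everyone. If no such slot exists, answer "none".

13:30

Noor free within 09:00–18:30: 09:00–10:40, 13:20–18:30.
Liang free within 09:00–18:30: 09:40–11:10, 13:20–14:30, 14:40–15:20, 16:00–18:30.
Noor ∩ Liang: 09:40–10:40, 13:20–14:30, 14:40–15:20, 16:00–18:30.
Noor ∩ Liang ∩ Isla: 13:20–14:10, 16:00–16:30, 16:50–17:20.
Noor ∩ Liang ∩ Isla ∩ Hiro: 13:30–14:10, 16:10–16:30, 16:50–17:20.
Windows ≥ 30 min: 13:30–14:10, 16:50–17:20.
Earliest such window starts at 13:30.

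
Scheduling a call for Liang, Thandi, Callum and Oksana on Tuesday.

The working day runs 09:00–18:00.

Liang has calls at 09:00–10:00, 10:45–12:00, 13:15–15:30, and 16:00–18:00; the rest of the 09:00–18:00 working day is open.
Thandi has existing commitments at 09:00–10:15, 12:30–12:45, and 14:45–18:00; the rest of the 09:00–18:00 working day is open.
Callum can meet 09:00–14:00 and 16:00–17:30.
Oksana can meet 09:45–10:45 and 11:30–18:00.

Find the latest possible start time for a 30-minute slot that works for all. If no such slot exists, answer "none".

12:45

Liang free within 09:00–18:00: 10:00–10:45, 12:00–13:15, 15:30–16:00.
Thandi free within 09:00–18:00: 10:15–12:30, 12:45–14:45.
Liang ∩ Thandi: 10:15–10:45, 12:00–12:30, 12:45–13:15.
Liang ∩ Thandi ∩ Callum: 10:15–10:45, 12:00–12:30, 12:45–13:15.
Liang ∩ Thandi ∩ Callum ∩ Oksana: 10:15–10:45, 12:00–12:30, 12:45–13:15.
Windows ≥ 30 min: 10:15–10:45, 12:00–12:30, 12:45–13:15.
Latest start in the last window 12:45–13:15 is 13:15 − 30 min = 12:45.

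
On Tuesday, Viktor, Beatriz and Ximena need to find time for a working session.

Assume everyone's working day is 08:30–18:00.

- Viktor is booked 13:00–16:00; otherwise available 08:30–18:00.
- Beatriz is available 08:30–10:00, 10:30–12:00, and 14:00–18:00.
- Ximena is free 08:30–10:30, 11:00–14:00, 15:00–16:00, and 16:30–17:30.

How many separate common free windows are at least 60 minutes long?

3

Viktor free within 08:30–18:00: 08:30–13:00, 16:00–18:00.
Viktor ∩ Beatriz: 08:30–10:00, 10:30–12:00, 16:00–18:00.
Viktor ∩ Beatriz ∩ Ximena: 08:30–10:00, 11:00–12:00, 16:30–17:30.
Windows ≥ 60 min: 08:30–10:00, 11:00–12:00, 16:30–17:30.
That's 3 windows.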